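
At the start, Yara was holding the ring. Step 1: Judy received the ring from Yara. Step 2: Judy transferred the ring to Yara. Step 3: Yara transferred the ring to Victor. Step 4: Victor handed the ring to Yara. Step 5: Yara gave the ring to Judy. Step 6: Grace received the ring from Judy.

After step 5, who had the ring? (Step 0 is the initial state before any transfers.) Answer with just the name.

Answer: Judy

Derivation:
Tracking the ring holder through step 5:
After step 0 (start): Yara
After step 1: Judy
After step 2: Yara
After step 3: Victor
After step 4: Yara
After step 5: Judy

At step 5, the holder is Judy.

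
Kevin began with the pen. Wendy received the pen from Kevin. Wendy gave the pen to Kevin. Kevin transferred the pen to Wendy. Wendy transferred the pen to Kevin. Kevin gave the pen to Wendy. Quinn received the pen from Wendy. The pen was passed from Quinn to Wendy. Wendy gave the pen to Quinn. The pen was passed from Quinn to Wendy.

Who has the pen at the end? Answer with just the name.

Tracking the pen through each event:
Start: Kevin has the pen.
After event 1: Wendy has the pen.
After event 2: Kevin has the pen.
After event 3: Wendy has the pen.
After event 4: Kevin has the pen.
After event 5: Wendy has the pen.
After event 6: Quinn has the pen.
After event 7: Wendy has the pen.
After event 8: Quinn has the pen.
After event 9: Wendy has the pen.

Answer: Wendy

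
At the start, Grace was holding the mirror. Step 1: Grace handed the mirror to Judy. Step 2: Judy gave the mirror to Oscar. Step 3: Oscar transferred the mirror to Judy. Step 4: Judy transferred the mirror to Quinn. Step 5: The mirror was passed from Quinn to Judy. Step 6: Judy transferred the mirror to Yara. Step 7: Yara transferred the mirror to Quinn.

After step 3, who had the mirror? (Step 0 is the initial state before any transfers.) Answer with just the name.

Tracking the mirror holder through step 3:
After step 0 (start): Grace
After step 1: Judy
After step 2: Oscar
After step 3: Judy

At step 3, the holder is Judy.

Answer: Judy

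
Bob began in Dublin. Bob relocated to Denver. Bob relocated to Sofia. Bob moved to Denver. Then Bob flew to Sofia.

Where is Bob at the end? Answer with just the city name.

Tracking Bob's location:
Start: Bob is in Dublin.
After move 1: Dublin -> Denver. Bob is in Denver.
After move 2: Denver -> Sofia. Bob is in Sofia.
After move 3: Sofia -> Denver. Bob is in Denver.
After move 4: Denver -> Sofia. Bob is in Sofia.

Answer: Sofia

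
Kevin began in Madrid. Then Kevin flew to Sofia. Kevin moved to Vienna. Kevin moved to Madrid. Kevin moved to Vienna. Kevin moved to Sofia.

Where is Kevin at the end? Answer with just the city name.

Tracking Kevin's location:
Start: Kevin is in Madrid.
After move 1: Madrid -> Sofia. Kevin is in Sofia.
After move 2: Sofia -> Vienna. Kevin is in Vienna.
After move 3: Vienna -> Madrid. Kevin is in Madrid.
After move 4: Madrid -> Vienna. Kevin is in Vienna.
After move 5: Vienna -> Sofia. Kevin is in Sofia.

Answer: Sofia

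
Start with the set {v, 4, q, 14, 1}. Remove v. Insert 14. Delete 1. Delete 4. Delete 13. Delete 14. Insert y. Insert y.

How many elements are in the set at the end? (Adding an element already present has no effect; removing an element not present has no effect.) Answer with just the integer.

Answer: 2

Derivation:
Tracking the set through each operation:
Start: {1, 14, 4, q, v}
Event 1 (remove v): removed. Set: {1, 14, 4, q}
Event 2 (add 14): already present, no change. Set: {1, 14, 4, q}
Event 3 (remove 1): removed. Set: {14, 4, q}
Event 4 (remove 4): removed. Set: {14, q}
Event 5 (remove 13): not present, no change. Set: {14, q}
Event 6 (remove 14): removed. Set: {q}
Event 7 (add y): added. Set: {q, y}
Event 8 (add y): already present, no change. Set: {q, y}

Final set: {q, y} (size 2)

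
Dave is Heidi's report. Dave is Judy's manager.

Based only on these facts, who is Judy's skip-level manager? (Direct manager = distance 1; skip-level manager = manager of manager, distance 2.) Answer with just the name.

Reconstructing the manager chain from the given facts:
  Heidi -> Dave -> Judy
(each arrow means 'manager of the next')
Positions in the chain (0 = top):
  position of Heidi: 0
  position of Dave: 1
  position of Judy: 2

Judy is at position 2; the skip-level manager is 2 steps up the chain, i.e. position 0: Heidi.

Answer: Heidi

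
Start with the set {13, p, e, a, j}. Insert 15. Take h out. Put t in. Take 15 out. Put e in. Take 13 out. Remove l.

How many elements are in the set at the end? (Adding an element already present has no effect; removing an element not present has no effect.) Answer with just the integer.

Answer: 5

Derivation:
Tracking the set through each operation:
Start: {13, a, e, j, p}
Event 1 (add 15): added. Set: {13, 15, a, e, j, p}
Event 2 (remove h): not present, no change. Set: {13, 15, a, e, j, p}
Event 3 (add t): added. Set: {13, 15, a, e, j, p, t}
Event 4 (remove 15): removed. Set: {13, a, e, j, p, t}
Event 5 (add e): already present, no change. Set: {13, a, e, j, p, t}
Event 6 (remove 13): removed. Set: {a, e, j, p, t}
Event 7 (remove l): not present, no change. Set: {a, e, j, p, t}

Final set: {a, e, j, p, t} (size 5)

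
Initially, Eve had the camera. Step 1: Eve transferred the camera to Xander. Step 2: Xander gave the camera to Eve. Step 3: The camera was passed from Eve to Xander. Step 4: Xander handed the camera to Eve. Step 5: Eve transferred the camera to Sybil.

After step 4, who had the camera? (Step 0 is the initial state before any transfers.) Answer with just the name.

Tracking the camera holder through step 4:
After step 0 (start): Eve
After step 1: Xander
After step 2: Eve
After step 3: Xander
After step 4: Eve

At step 4, the holder is Eve.

Answer: Eve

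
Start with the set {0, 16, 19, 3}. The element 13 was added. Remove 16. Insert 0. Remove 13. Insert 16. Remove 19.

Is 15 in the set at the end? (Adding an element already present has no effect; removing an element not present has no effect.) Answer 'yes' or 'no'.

Tracking the set through each operation:
Start: {0, 16, 19, 3}
Event 1 (add 13): added. Set: {0, 13, 16, 19, 3}
Event 2 (remove 16): removed. Set: {0, 13, 19, 3}
Event 3 (add 0): already present, no change. Set: {0, 13, 19, 3}
Event 4 (remove 13): removed. Set: {0, 19, 3}
Event 5 (add 16): added. Set: {0, 16, 19, 3}
Event 6 (remove 19): removed. Set: {0, 16, 3}

Final set: {0, 16, 3} (size 3)
15 is NOT in the final set.

Answer: no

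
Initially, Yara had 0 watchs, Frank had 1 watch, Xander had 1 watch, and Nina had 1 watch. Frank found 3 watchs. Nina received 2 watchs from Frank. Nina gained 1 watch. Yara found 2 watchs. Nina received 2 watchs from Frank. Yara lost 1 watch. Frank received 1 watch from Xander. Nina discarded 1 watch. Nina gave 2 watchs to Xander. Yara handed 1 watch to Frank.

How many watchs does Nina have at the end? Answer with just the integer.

Tracking counts step by step:
Start: Yara=0, Frank=1, Xander=1, Nina=1
Event 1 (Frank +3): Frank: 1 -> 4. State: Yara=0, Frank=4, Xander=1, Nina=1
Event 2 (Frank -> Nina, 2): Frank: 4 -> 2, Nina: 1 -> 3. State: Yara=0, Frank=2, Xander=1, Nina=3
Event 3 (Nina +1): Nina: 3 -> 4. State: Yara=0, Frank=2, Xander=1, Nina=4
Event 4 (Yara +2): Yara: 0 -> 2. State: Yara=2, Frank=2, Xander=1, Nina=4
Event 5 (Frank -> Nina, 2): Frank: 2 -> 0, Nina: 4 -> 6. State: Yara=2, Frank=0, Xander=1, Nina=6
Event 6 (Yara -1): Yara: 2 -> 1. State: Yara=1, Frank=0, Xander=1, Nina=6
Event 7 (Xander -> Frank, 1): Xander: 1 -> 0, Frank: 0 -> 1. State: Yara=1, Frank=1, Xander=0, Nina=6
Event 8 (Nina -1): Nina: 6 -> 5. State: Yara=1, Frank=1, Xander=0, Nina=5
Event 9 (Nina -> Xander, 2): Nina: 5 -> 3, Xander: 0 -> 2. State: Yara=1, Frank=1, Xander=2, Nina=3
Event 10 (Yara -> Frank, 1): Yara: 1 -> 0, Frank: 1 -> 2. State: Yara=0, Frank=2, Xander=2, Nina=3

Nina's final count: 3

Answer: 3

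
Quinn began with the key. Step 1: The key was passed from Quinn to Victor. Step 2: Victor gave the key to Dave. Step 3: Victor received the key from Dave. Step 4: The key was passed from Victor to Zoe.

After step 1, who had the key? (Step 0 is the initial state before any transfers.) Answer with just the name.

Tracking the key holder through step 1:
After step 0 (start): Quinn
After step 1: Victor

At step 1, the holder is Victor.

Answer: Victor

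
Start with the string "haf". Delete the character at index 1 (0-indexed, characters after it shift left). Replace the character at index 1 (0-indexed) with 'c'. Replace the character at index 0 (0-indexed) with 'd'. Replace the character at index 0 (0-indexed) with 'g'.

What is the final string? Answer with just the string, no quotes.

Answer: gc

Derivation:
Applying each edit step by step:
Start: "haf"
Op 1 (delete idx 1 = 'a'): "haf" -> "hf"
Op 2 (replace idx 1: 'f' -> 'c'): "hf" -> "hc"
Op 3 (replace idx 0: 'h' -> 'd'): "hc" -> "dc"
Op 4 (replace idx 0: 'd' -> 'g'): "dc" -> "gc"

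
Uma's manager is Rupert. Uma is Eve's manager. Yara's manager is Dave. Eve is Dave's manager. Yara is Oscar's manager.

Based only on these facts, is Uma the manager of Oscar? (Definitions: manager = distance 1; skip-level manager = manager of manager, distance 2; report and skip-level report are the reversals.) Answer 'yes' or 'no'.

Reconstructing the manager chain from the given facts:
  Rupert -> Uma -> Eve -> Dave -> Yara -> Oscar
(each arrow means 'manager of the next')
Positions in the chain (0 = top):
  position of Rupert: 0
  position of Uma: 1
  position of Eve: 2
  position of Dave: 3
  position of Yara: 4
  position of Oscar: 5

Uma is at position 1, Oscar is at position 5; signed distance (j - i) = 4.
'manager' requires j - i = 1. Actual distance is 4, so the relation does NOT hold.

Answer: no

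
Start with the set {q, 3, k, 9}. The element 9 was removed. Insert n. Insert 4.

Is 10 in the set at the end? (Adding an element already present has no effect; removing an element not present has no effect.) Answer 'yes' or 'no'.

Tracking the set through each operation:
Start: {3, 9, k, q}
Event 1 (remove 9): removed. Set: {3, k, q}
Event 2 (add n): added. Set: {3, k, n, q}
Event 3 (add 4): added. Set: {3, 4, k, n, q}

Final set: {3, 4, k, n, q} (size 5)
10 is NOT in the final set.

Answer: no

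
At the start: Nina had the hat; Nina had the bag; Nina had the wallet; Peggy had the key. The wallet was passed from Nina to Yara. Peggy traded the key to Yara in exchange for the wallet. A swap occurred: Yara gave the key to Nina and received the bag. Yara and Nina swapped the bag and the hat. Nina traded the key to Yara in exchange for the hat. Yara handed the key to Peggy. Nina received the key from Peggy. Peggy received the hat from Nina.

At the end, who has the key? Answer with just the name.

Answer: Nina

Derivation:
Tracking all object holders:
Start: hat:Nina, bag:Nina, wallet:Nina, key:Peggy
Event 1 (give wallet: Nina -> Yara). State: hat:Nina, bag:Nina, wallet:Yara, key:Peggy
Event 2 (swap key<->wallet: now key:Yara, wallet:Peggy). State: hat:Nina, bag:Nina, wallet:Peggy, key:Yara
Event 3 (swap key<->bag: now key:Nina, bag:Yara). State: hat:Nina, bag:Yara, wallet:Peggy, key:Nina
Event 4 (swap bag<->hat: now bag:Nina, hat:Yara). State: hat:Yara, bag:Nina, wallet:Peggy, key:Nina
Event 5 (swap key<->hat: now key:Yara, hat:Nina). State: hat:Nina, bag:Nina, wallet:Peggy, key:Yara
Event 6 (give key: Yara -> Peggy). State: hat:Nina, bag:Nina, wallet:Peggy, key:Peggy
Event 7 (give key: Peggy -> Nina). State: hat:Nina, bag:Nina, wallet:Peggy, key:Nina
Event 8 (give hat: Nina -> Peggy). State: hat:Peggy, bag:Nina, wallet:Peggy, key:Nina

Final state: hat:Peggy, bag:Nina, wallet:Peggy, key:Nina
The key is held by Nina.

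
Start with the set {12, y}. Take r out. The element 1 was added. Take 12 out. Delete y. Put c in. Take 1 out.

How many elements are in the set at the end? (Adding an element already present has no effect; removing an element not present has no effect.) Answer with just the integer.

Answer: 1

Derivation:
Tracking the set through each operation:
Start: {12, y}
Event 1 (remove r): not present, no change. Set: {12, y}
Event 2 (add 1): added. Set: {1, 12, y}
Event 3 (remove 12): removed. Set: {1, y}
Event 4 (remove y): removed. Set: {1}
Event 5 (add c): added. Set: {1, c}
Event 6 (remove 1): removed. Set: {c}

Final set: {c} (size 1)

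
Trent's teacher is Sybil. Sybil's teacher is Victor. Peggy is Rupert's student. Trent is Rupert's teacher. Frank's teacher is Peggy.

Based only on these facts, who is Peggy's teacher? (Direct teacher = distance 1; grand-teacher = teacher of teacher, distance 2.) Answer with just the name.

Answer: Rupert

Derivation:
Reconstructing the teacher chain from the given facts:
  Victor -> Sybil -> Trent -> Rupert -> Peggy -> Frank
(each arrow means 'teacher of the next')
Positions in the chain (0 = top):
  position of Victor: 0
  position of Sybil: 1
  position of Trent: 2
  position of Rupert: 3
  position of Peggy: 4
  position of Frank: 5

Peggy is at position 4; the teacher is 1 step up the chain, i.e. position 3: Rupert.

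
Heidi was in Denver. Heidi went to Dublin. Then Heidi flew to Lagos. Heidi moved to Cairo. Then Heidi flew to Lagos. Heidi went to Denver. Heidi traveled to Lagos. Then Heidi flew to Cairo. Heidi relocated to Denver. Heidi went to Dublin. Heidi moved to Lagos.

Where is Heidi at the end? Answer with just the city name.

Answer: Lagos

Derivation:
Tracking Heidi's location:
Start: Heidi is in Denver.
After move 1: Denver -> Dublin. Heidi is in Dublin.
After move 2: Dublin -> Lagos. Heidi is in Lagos.
After move 3: Lagos -> Cairo. Heidi is in Cairo.
After move 4: Cairo -> Lagos. Heidi is in Lagos.
After move 5: Lagos -> Denver. Heidi is in Denver.
After move 6: Denver -> Lagos. Heidi is in Lagos.
After move 7: Lagos -> Cairo. Heidi is in Cairo.
After move 8: Cairo -> Denver. Heidi is in Denver.
After move 9: Denver -> Dublin. Heidi is in Dublin.
After move 10: Dublin -> Lagos. Heidi is in Lagos.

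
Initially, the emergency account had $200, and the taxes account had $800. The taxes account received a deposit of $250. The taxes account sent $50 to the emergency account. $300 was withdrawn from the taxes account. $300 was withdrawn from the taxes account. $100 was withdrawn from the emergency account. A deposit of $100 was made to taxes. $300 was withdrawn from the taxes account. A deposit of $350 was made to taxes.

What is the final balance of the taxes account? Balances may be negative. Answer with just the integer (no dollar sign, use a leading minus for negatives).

Tracking account balances step by step:
Start: emergency=200, taxes=800
Event 1 (deposit 250 to taxes): taxes: 800 + 250 = 1050. Balances: emergency=200, taxes=1050
Event 2 (transfer 50 taxes -> emergency): taxes: 1050 - 50 = 1000, emergency: 200 + 50 = 250. Balances: emergency=250, taxes=1000
Event 3 (withdraw 300 from taxes): taxes: 1000 - 300 = 700. Balances: emergency=250, taxes=700
Event 4 (withdraw 300 from taxes): taxes: 700 - 300 = 400. Balances: emergency=250, taxes=400
Event 5 (withdraw 100 from emergency): emergency: 250 - 100 = 150. Balances: emergency=150, taxes=400
Event 6 (deposit 100 to taxes): taxes: 400 + 100 = 500. Balances: emergency=150, taxes=500
Event 7 (withdraw 300 from taxes): taxes: 500 - 300 = 200. Balances: emergency=150, taxes=200
Event 8 (deposit 350 to taxes): taxes: 200 + 350 = 550. Balances: emergency=150, taxes=550

Final balance of taxes: 550

Answer: 550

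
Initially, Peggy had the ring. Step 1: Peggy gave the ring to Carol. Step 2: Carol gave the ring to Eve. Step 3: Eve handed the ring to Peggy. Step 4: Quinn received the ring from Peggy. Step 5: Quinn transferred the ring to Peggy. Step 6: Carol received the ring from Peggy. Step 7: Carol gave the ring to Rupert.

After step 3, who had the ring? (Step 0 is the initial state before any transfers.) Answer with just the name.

Answer: Peggy

Derivation:
Tracking the ring holder through step 3:
After step 0 (start): Peggy
After step 1: Carol
After step 2: Eve
After step 3: Peggy

At step 3, the holder is Peggy.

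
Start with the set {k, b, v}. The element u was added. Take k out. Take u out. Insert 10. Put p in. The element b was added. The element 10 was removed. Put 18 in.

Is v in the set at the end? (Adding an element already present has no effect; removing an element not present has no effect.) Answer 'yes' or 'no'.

Tracking the set through each operation:
Start: {b, k, v}
Event 1 (add u): added. Set: {b, k, u, v}
Event 2 (remove k): removed. Set: {b, u, v}
Event 3 (remove u): removed. Set: {b, v}
Event 4 (add 10): added. Set: {10, b, v}
Event 5 (add p): added. Set: {10, b, p, v}
Event 6 (add b): already present, no change. Set: {10, b, p, v}
Event 7 (remove 10): removed. Set: {b, p, v}
Event 8 (add 18): added. Set: {18, b, p, v}

Final set: {18, b, p, v} (size 4)
v is in the final set.

Answer: yes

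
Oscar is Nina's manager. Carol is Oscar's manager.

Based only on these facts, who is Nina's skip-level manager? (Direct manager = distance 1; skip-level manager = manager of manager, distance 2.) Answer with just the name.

Answer: Carol

Derivation:
Reconstructing the manager chain from the given facts:
  Carol -> Oscar -> Nina
(each arrow means 'manager of the next')
Positions in the chain (0 = top):
  position of Carol: 0
  position of Oscar: 1
  position of Nina: 2

Nina is at position 2; the skip-level manager is 2 steps up the chain, i.e. position 0: Carol.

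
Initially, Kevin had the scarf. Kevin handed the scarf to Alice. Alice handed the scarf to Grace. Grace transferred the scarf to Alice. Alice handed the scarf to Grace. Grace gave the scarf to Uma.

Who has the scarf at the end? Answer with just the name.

Tracking the scarf through each event:
Start: Kevin has the scarf.
After event 1: Alice has the scarf.
After event 2: Grace has the scarf.
After event 3: Alice has the scarf.
After event 4: Grace has the scarf.
After event 5: Uma has the scarf.

Answer: Uma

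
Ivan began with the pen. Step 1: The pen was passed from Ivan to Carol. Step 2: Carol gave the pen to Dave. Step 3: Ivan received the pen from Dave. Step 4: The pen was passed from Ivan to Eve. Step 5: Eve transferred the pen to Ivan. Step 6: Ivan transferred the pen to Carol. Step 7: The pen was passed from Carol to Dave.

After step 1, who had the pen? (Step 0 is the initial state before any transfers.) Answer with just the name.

Tracking the pen holder through step 1:
After step 0 (start): Ivan
After step 1: Carol

At step 1, the holder is Carol.

Answer: Carol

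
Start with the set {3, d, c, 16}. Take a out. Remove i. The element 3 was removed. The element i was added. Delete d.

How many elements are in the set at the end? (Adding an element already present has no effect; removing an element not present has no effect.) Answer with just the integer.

Tracking the set through each operation:
Start: {16, 3, c, d}
Event 1 (remove a): not present, no change. Set: {16, 3, c, d}
Event 2 (remove i): not present, no change. Set: {16, 3, c, d}
Event 3 (remove 3): removed. Set: {16, c, d}
Event 4 (add i): added. Set: {16, c, d, i}
Event 5 (remove d): removed. Set: {16, c, i}

Final set: {16, c, i} (size 3)

Answer: 3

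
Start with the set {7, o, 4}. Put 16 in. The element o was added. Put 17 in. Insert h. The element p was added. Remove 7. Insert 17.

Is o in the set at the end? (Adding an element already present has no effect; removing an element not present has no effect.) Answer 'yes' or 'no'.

Tracking the set through each operation:
Start: {4, 7, o}
Event 1 (add 16): added. Set: {16, 4, 7, o}
Event 2 (add o): already present, no change. Set: {16, 4, 7, o}
Event 3 (add 17): added. Set: {16, 17, 4, 7, o}
Event 4 (add h): added. Set: {16, 17, 4, 7, h, o}
Event 5 (add p): added. Set: {16, 17, 4, 7, h, o, p}
Event 6 (remove 7): removed. Set: {16, 17, 4, h, o, p}
Event 7 (add 17): already present, no change. Set: {16, 17, 4, h, o, p}

Final set: {16, 17, 4, h, o, p} (size 6)
o is in the final set.

Answer: yes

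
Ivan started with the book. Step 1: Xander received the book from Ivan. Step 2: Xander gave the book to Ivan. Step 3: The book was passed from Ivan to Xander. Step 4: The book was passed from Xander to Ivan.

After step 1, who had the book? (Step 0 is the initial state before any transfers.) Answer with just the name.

Tracking the book holder through step 1:
After step 0 (start): Ivan
After step 1: Xander

At step 1, the holder is Xander.

Answer: Xander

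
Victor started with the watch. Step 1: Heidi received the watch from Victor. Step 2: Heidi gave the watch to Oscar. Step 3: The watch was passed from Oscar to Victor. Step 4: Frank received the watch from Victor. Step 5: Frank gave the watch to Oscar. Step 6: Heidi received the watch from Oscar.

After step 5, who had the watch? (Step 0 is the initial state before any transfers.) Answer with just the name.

Answer: Oscar

Derivation:
Tracking the watch holder through step 5:
After step 0 (start): Victor
After step 1: Heidi
After step 2: Oscar
After step 3: Victor
After step 4: Frank
After step 5: Oscar

At step 5, the holder is Oscar.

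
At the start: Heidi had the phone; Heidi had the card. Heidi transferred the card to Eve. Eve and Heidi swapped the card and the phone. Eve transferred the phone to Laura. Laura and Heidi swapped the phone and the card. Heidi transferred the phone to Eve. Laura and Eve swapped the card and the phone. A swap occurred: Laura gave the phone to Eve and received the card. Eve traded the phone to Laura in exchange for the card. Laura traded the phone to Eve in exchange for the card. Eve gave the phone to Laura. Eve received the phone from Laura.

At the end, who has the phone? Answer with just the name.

Answer: Eve

Derivation:
Tracking all object holders:
Start: phone:Heidi, card:Heidi
Event 1 (give card: Heidi -> Eve). State: phone:Heidi, card:Eve
Event 2 (swap card<->phone: now card:Heidi, phone:Eve). State: phone:Eve, card:Heidi
Event 3 (give phone: Eve -> Laura). State: phone:Laura, card:Heidi
Event 4 (swap phone<->card: now phone:Heidi, card:Laura). State: phone:Heidi, card:Laura
Event 5 (give phone: Heidi -> Eve). State: phone:Eve, card:Laura
Event 6 (swap card<->phone: now card:Eve, phone:Laura). State: phone:Laura, card:Eve
Event 7 (swap phone<->card: now phone:Eve, card:Laura). State: phone:Eve, card:Laura
Event 8 (swap phone<->card: now phone:Laura, card:Eve). State: phone:Laura, card:Eve
Event 9 (swap phone<->card: now phone:Eve, card:Laura). State: phone:Eve, card:Laura
Event 10 (give phone: Eve -> Laura). State: phone:Laura, card:Laura
Event 11 (give phone: Laura -> Eve). State: phone:Eve, card:Laura

Final state: phone:Eve, card:Laura
The phone is held by Eve.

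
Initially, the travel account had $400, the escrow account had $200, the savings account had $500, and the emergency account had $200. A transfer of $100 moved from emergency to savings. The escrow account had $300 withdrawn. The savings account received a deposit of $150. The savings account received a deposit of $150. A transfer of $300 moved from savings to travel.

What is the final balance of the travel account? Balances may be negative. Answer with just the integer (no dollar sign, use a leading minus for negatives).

Answer: 700

Derivation:
Tracking account balances step by step:
Start: travel=400, escrow=200, savings=500, emergency=200
Event 1 (transfer 100 emergency -> savings): emergency: 200 - 100 = 100, savings: 500 + 100 = 600. Balances: travel=400, escrow=200, savings=600, emergency=100
Event 2 (withdraw 300 from escrow): escrow: 200 - 300 = -100. Balances: travel=400, escrow=-100, savings=600, emergency=100
Event 3 (deposit 150 to savings): savings: 600 + 150 = 750. Balances: travel=400, escrow=-100, savings=750, emergency=100
Event 4 (deposit 150 to savings): savings: 750 + 150 = 900. Balances: travel=400, escrow=-100, savings=900, emergency=100
Event 5 (transfer 300 savings -> travel): savings: 900 - 300 = 600, travel: 400 + 300 = 700. Balances: travel=700, escrow=-100, savings=600, emergency=100

Final balance of travel: 700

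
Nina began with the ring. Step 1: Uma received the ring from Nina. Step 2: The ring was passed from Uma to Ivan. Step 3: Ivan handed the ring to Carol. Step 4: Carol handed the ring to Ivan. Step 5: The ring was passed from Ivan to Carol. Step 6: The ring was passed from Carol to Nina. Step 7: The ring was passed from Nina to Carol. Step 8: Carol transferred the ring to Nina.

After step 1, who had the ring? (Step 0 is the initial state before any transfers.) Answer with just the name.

Answer: Uma

Derivation:
Tracking the ring holder through step 1:
After step 0 (start): Nina
After step 1: Uma

At step 1, the holder is Uma.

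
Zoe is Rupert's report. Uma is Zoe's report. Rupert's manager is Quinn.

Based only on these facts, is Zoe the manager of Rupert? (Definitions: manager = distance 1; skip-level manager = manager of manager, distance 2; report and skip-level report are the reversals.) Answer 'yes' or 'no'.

Reconstructing the manager chain from the given facts:
  Quinn -> Rupert -> Zoe -> Uma
(each arrow means 'manager of the next')
Positions in the chain (0 = top):
  position of Quinn: 0
  position of Rupert: 1
  position of Zoe: 2
  position of Uma: 3

Zoe is at position 2, Rupert is at position 1; signed distance (j - i) = -1.
'manager' requires j - i = 1. Actual distance is -1, so the relation does NOT hold.

Answer: no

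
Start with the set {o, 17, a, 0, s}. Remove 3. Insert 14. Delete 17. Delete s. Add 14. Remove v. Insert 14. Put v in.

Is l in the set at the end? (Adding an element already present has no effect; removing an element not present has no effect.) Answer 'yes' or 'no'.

Answer: no

Derivation:
Tracking the set through each operation:
Start: {0, 17, a, o, s}
Event 1 (remove 3): not present, no change. Set: {0, 17, a, o, s}
Event 2 (add 14): added. Set: {0, 14, 17, a, o, s}
Event 3 (remove 17): removed. Set: {0, 14, a, o, s}
Event 4 (remove s): removed. Set: {0, 14, a, o}
Event 5 (add 14): already present, no change. Set: {0, 14, a, o}
Event 6 (remove v): not present, no change. Set: {0, 14, a, o}
Event 7 (add 14): already present, no change. Set: {0, 14, a, o}
Event 8 (add v): added. Set: {0, 14, a, o, v}

Final set: {0, 14, a, o, v} (size 5)
l is NOT in the final set.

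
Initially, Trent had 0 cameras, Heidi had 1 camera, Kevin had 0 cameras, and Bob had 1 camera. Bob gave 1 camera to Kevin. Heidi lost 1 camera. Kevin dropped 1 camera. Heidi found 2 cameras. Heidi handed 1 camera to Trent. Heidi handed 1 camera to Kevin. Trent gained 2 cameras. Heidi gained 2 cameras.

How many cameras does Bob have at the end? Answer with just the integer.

Tracking counts step by step:
Start: Trent=0, Heidi=1, Kevin=0, Bob=1
Event 1 (Bob -> Kevin, 1): Bob: 1 -> 0, Kevin: 0 -> 1. State: Trent=0, Heidi=1, Kevin=1, Bob=0
Event 2 (Heidi -1): Heidi: 1 -> 0. State: Trent=0, Heidi=0, Kevin=1, Bob=0
Event 3 (Kevin -1): Kevin: 1 -> 0. State: Trent=0, Heidi=0, Kevin=0, Bob=0
Event 4 (Heidi +2): Heidi: 0 -> 2. State: Trent=0, Heidi=2, Kevin=0, Bob=0
Event 5 (Heidi -> Trent, 1): Heidi: 2 -> 1, Trent: 0 -> 1. State: Trent=1, Heidi=1, Kevin=0, Bob=0
Event 6 (Heidi -> Kevin, 1): Heidi: 1 -> 0, Kevin: 0 -> 1. State: Trent=1, Heidi=0, Kevin=1, Bob=0
Event 7 (Trent +2): Trent: 1 -> 3. State: Trent=3, Heidi=0, Kevin=1, Bob=0
Event 8 (Heidi +2): Heidi: 0 -> 2. State: Trent=3, Heidi=2, Kevin=1, Bob=0

Bob's final count: 0

Answer: 0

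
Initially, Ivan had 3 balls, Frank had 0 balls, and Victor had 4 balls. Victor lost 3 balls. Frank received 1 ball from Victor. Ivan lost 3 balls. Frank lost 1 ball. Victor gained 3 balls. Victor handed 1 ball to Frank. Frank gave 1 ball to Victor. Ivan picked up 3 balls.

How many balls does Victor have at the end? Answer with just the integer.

Tracking counts step by step:
Start: Ivan=3, Frank=0, Victor=4
Event 1 (Victor -3): Victor: 4 -> 1. State: Ivan=3, Frank=0, Victor=1
Event 2 (Victor -> Frank, 1): Victor: 1 -> 0, Frank: 0 -> 1. State: Ivan=3, Frank=1, Victor=0
Event 3 (Ivan -3): Ivan: 3 -> 0. State: Ivan=0, Frank=1, Victor=0
Event 4 (Frank -1): Frank: 1 -> 0. State: Ivan=0, Frank=0, Victor=0
Event 5 (Victor +3): Victor: 0 -> 3. State: Ivan=0, Frank=0, Victor=3
Event 6 (Victor -> Frank, 1): Victor: 3 -> 2, Frank: 0 -> 1. State: Ivan=0, Frank=1, Victor=2
Event 7 (Frank -> Victor, 1): Frank: 1 -> 0, Victor: 2 -> 3. State: Ivan=0, Frank=0, Victor=3
Event 8 (Ivan +3): Ivan: 0 -> 3. State: Ivan=3, Frank=0, Victor=3

Victor's final count: 3

Answer: 3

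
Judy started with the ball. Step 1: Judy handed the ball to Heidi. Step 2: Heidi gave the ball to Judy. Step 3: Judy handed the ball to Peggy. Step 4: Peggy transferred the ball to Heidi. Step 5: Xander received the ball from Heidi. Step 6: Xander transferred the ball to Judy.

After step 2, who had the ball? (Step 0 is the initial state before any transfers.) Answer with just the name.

Tracking the ball holder through step 2:
After step 0 (start): Judy
After step 1: Heidi
After step 2: Judy

At step 2, the holder is Judy.

Answer: Judy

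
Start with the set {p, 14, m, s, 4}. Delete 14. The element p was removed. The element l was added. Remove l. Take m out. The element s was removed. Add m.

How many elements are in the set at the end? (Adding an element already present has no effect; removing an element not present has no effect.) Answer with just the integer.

Tracking the set through each operation:
Start: {14, 4, m, p, s}
Event 1 (remove 14): removed. Set: {4, m, p, s}
Event 2 (remove p): removed. Set: {4, m, s}
Event 3 (add l): added. Set: {4, l, m, s}
Event 4 (remove l): removed. Set: {4, m, s}
Event 5 (remove m): removed. Set: {4, s}
Event 6 (remove s): removed. Set: {4}
Event 7 (add m): added. Set: {4, m}

Final set: {4, m} (size 2)

Answer: 2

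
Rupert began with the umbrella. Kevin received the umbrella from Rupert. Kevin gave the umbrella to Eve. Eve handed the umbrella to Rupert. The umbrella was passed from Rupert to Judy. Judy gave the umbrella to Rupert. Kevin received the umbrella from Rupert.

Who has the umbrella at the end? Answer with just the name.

Answer: Kevin

Derivation:
Tracking the umbrella through each event:
Start: Rupert has the umbrella.
After event 1: Kevin has the umbrella.
After event 2: Eve has the umbrella.
After event 3: Rupert has the umbrella.
After event 4: Judy has the umbrella.
After event 5: Rupert has the umbrella.
After event 6: Kevin has the umbrella.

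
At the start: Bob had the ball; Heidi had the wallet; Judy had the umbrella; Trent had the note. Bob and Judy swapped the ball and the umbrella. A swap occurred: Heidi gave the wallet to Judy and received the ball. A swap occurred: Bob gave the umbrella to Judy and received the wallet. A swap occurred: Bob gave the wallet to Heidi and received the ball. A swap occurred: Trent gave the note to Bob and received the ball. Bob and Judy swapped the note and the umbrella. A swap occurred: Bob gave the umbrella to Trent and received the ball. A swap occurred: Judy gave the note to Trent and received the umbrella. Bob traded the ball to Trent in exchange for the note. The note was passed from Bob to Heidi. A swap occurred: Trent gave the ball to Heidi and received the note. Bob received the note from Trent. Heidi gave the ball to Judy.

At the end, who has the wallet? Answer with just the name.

Tracking all object holders:
Start: ball:Bob, wallet:Heidi, umbrella:Judy, note:Trent
Event 1 (swap ball<->umbrella: now ball:Judy, umbrella:Bob). State: ball:Judy, wallet:Heidi, umbrella:Bob, note:Trent
Event 2 (swap wallet<->ball: now wallet:Judy, ball:Heidi). State: ball:Heidi, wallet:Judy, umbrella:Bob, note:Trent
Event 3 (swap umbrella<->wallet: now umbrella:Judy, wallet:Bob). State: ball:Heidi, wallet:Bob, umbrella:Judy, note:Trent
Event 4 (swap wallet<->ball: now wallet:Heidi, ball:Bob). State: ball:Bob, wallet:Heidi, umbrella:Judy, note:Trent
Event 5 (swap note<->ball: now note:Bob, ball:Trent). State: ball:Trent, wallet:Heidi, umbrella:Judy, note:Bob
Event 6 (swap note<->umbrella: now note:Judy, umbrella:Bob). State: ball:Trent, wallet:Heidi, umbrella:Bob, note:Judy
Event 7 (swap umbrella<->ball: now umbrella:Trent, ball:Bob). State: ball:Bob, wallet:Heidi, umbrella:Trent, note:Judy
Event 8 (swap note<->umbrella: now note:Trent, umbrella:Judy). State: ball:Bob, wallet:Heidi, umbrella:Judy, note:Trent
Event 9 (swap ball<->note: now ball:Trent, note:Bob). State: ball:Trent, wallet:Heidi, umbrella:Judy, note:Bob
Event 10 (give note: Bob -> Heidi). State: ball:Trent, wallet:Heidi, umbrella:Judy, note:Heidi
Event 11 (swap ball<->note: now ball:Heidi, note:Trent). State: ball:Heidi, wallet:Heidi, umbrella:Judy, note:Trent
Event 12 (give note: Trent -> Bob). State: ball:Heidi, wallet:Heidi, umbrella:Judy, note:Bob
Event 13 (give ball: Heidi -> Judy). State: ball:Judy, wallet:Heidi, umbrella:Judy, note:Bob

Final state: ball:Judy, wallet:Heidi, umbrella:Judy, note:Bob
The wallet is held by Heidi.

Answer: Heidi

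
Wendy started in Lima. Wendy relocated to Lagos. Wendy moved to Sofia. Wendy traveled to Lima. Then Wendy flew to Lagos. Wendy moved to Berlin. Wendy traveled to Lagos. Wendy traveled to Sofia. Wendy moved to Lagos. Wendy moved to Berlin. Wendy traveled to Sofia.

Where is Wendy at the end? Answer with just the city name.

Tracking Wendy's location:
Start: Wendy is in Lima.
After move 1: Lima -> Lagos. Wendy is in Lagos.
After move 2: Lagos -> Sofia. Wendy is in Sofia.
After move 3: Sofia -> Lima. Wendy is in Lima.
After move 4: Lima -> Lagos. Wendy is in Lagos.
After move 5: Lagos -> Berlin. Wendy is in Berlin.
After move 6: Berlin -> Lagos. Wendy is in Lagos.
After move 7: Lagos -> Sofia. Wendy is in Sofia.
After move 8: Sofia -> Lagos. Wendy is in Lagos.
After move 9: Lagos -> Berlin. Wendy is in Berlin.
After move 10: Berlin -> Sofia. Wendy is in Sofia.

Answer: Sofia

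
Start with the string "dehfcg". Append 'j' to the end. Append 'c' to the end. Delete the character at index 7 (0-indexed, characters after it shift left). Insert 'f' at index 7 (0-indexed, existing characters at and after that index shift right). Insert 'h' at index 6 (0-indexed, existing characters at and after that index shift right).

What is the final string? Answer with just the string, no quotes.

Answer: dehfcghjf

Derivation:
Applying each edit step by step:
Start: "dehfcg"
Op 1 (append 'j'): "dehfcg" -> "dehfcgj"
Op 2 (append 'c'): "dehfcgj" -> "dehfcgjc"
Op 3 (delete idx 7 = 'c'): "dehfcgjc" -> "dehfcgj"
Op 4 (insert 'f' at idx 7): "dehfcgj" -> "dehfcgjf"
Op 5 (insert 'h' at idx 6): "dehfcgjf" -> "dehfcghjf"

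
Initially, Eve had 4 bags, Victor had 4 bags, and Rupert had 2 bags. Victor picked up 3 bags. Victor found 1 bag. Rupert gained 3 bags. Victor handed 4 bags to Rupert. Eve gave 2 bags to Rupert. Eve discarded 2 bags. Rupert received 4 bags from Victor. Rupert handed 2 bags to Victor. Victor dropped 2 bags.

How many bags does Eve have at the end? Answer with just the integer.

Answer: 0

Derivation:
Tracking counts step by step:
Start: Eve=4, Victor=4, Rupert=2
Event 1 (Victor +3): Victor: 4 -> 7. State: Eve=4, Victor=7, Rupert=2
Event 2 (Victor +1): Victor: 7 -> 8. State: Eve=4, Victor=8, Rupert=2
Event 3 (Rupert +3): Rupert: 2 -> 5. State: Eve=4, Victor=8, Rupert=5
Event 4 (Victor -> Rupert, 4): Victor: 8 -> 4, Rupert: 5 -> 9. State: Eve=4, Victor=4, Rupert=9
Event 5 (Eve -> Rupert, 2): Eve: 4 -> 2, Rupert: 9 -> 11. State: Eve=2, Victor=4, Rupert=11
Event 6 (Eve -2): Eve: 2 -> 0. State: Eve=0, Victor=4, Rupert=11
Event 7 (Victor -> Rupert, 4): Victor: 4 -> 0, Rupert: 11 -> 15. State: Eve=0, Victor=0, Rupert=15
Event 8 (Rupert -> Victor, 2): Rupert: 15 -> 13, Victor: 0 -> 2. State: Eve=0, Victor=2, Rupert=13
Event 9 (Victor -2): Victor: 2 -> 0. State: Eve=0, Victor=0, Rupert=13

Eve's final count: 0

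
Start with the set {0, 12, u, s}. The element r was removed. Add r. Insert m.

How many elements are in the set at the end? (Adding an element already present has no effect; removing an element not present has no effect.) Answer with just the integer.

Answer: 6

Derivation:
Tracking the set through each operation:
Start: {0, 12, s, u}
Event 1 (remove r): not present, no change. Set: {0, 12, s, u}
Event 2 (add r): added. Set: {0, 12, r, s, u}
Event 3 (add m): added. Set: {0, 12, m, r, s, u}

Final set: {0, 12, m, r, s, u} (size 6)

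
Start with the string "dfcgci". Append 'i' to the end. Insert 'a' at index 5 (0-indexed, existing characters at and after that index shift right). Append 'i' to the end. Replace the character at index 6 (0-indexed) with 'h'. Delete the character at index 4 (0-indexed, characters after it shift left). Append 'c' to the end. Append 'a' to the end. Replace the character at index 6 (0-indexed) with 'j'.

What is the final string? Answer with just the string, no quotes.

Answer: dfcgahjica

Derivation:
Applying each edit step by step:
Start: "dfcgci"
Op 1 (append 'i'): "dfcgci" -> "dfcgcii"
Op 2 (insert 'a' at idx 5): "dfcgcii" -> "dfcgcaii"
Op 3 (append 'i'): "dfcgcaii" -> "dfcgcaiii"
Op 4 (replace idx 6: 'i' -> 'h'): "dfcgcaiii" -> "dfcgcahii"
Op 5 (delete idx 4 = 'c'): "dfcgcahii" -> "dfcgahii"
Op 6 (append 'c'): "dfcgahii" -> "dfcgahiic"
Op 7 (append 'a'): "dfcgahiic" -> "dfcgahiica"
Op 8 (replace idx 6: 'i' -> 'j'): "dfcgahiica" -> "dfcgahjica"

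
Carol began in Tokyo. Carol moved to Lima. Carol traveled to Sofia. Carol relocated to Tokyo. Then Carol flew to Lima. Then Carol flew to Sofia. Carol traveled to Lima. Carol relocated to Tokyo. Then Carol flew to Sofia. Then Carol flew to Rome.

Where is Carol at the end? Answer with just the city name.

Tracking Carol's location:
Start: Carol is in Tokyo.
After move 1: Tokyo -> Lima. Carol is in Lima.
After move 2: Lima -> Sofia. Carol is in Sofia.
After move 3: Sofia -> Tokyo. Carol is in Tokyo.
After move 4: Tokyo -> Lima. Carol is in Lima.
After move 5: Lima -> Sofia. Carol is in Sofia.
After move 6: Sofia -> Lima. Carol is in Lima.
After move 7: Lima -> Tokyo. Carol is in Tokyo.
After move 8: Tokyo -> Sofia. Carol is in Sofia.
After move 9: Sofia -> Rome. Carol is in Rome.

Answer: Rome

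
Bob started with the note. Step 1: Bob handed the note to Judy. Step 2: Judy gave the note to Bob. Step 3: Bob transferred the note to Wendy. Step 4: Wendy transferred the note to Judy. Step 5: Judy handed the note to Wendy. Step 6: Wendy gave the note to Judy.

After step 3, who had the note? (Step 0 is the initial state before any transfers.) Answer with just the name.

Answer: Wendy

Derivation:
Tracking the note holder through step 3:
After step 0 (start): Bob
After step 1: Judy
After step 2: Bob
After step 3: Wendy

At step 3, the holder is Wendy.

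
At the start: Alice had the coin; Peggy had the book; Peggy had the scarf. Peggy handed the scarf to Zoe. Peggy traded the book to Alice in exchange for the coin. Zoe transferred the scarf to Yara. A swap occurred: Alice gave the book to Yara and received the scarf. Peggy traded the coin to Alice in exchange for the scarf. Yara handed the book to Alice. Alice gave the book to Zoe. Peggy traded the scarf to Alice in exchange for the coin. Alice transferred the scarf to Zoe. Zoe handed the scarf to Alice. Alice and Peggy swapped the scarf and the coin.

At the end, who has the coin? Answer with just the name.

Answer: Alice

Derivation:
Tracking all object holders:
Start: coin:Alice, book:Peggy, scarf:Peggy
Event 1 (give scarf: Peggy -> Zoe). State: coin:Alice, book:Peggy, scarf:Zoe
Event 2 (swap book<->coin: now book:Alice, coin:Peggy). State: coin:Peggy, book:Alice, scarf:Zoe
Event 3 (give scarf: Zoe -> Yara). State: coin:Peggy, book:Alice, scarf:Yara
Event 4 (swap book<->scarf: now book:Yara, scarf:Alice). State: coin:Peggy, book:Yara, scarf:Alice
Event 5 (swap coin<->scarf: now coin:Alice, scarf:Peggy). State: coin:Alice, book:Yara, scarf:Peggy
Event 6 (give book: Yara -> Alice). State: coin:Alice, book:Alice, scarf:Peggy
Event 7 (give book: Alice -> Zoe). State: coin:Alice, book:Zoe, scarf:Peggy
Event 8 (swap scarf<->coin: now scarf:Alice, coin:Peggy). State: coin:Peggy, book:Zoe, scarf:Alice
Event 9 (give scarf: Alice -> Zoe). State: coin:Peggy, book:Zoe, scarf:Zoe
Event 10 (give scarf: Zoe -> Alice). State: coin:Peggy, book:Zoe, scarf:Alice
Event 11 (swap scarf<->coin: now scarf:Peggy, coin:Alice). State: coin:Alice, book:Zoe, scarf:Peggy

Final state: coin:Alice, book:Zoe, scarf:Peggy
The coin is held by Alice.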